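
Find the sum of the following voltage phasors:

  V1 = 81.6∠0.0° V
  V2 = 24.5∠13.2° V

Step 1 — Convert each phasor to rectangular form:
  V1 = 81.6·(cos(0.0°) + j·sin(0.0°)) = 81.6 V
  V2 = 24.5·(cos(13.2°) + j·sin(13.2°)) = 23.85 + j5.595 V
Step 2 — Sum components: V_total = 105.5 + j5.595 V.
Step 3 — Convert to polar: |V_total| = 105.6 V, ∠V_total = 3.0°.

V_total = 105.6∠3.0° V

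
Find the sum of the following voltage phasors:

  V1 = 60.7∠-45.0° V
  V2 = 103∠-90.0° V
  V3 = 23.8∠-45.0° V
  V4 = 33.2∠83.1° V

Step 1 — Convert each phasor to rectangular form:
  V1 = 60.7·(cos(-45.0°) + j·sin(-45.0°)) = 42.92 - j42.92 V
  V2 = 103·(cos(-90.0°) + j·sin(-90.0°)) = 0 - j103 V
  V3 = 23.8·(cos(-45.0°) + j·sin(-45.0°)) = 16.83 - j16.83 V
  V4 = 33.2·(cos(83.1°) + j·sin(83.1°)) = 3.989 + j32.96 V
Step 2 — Sum components: V_total = 63.74 - j129.8 V.
Step 3 — Convert to polar: |V_total| = 144.6 V, ∠V_total = -63.8°.

V_total = 144.6∠-63.8° V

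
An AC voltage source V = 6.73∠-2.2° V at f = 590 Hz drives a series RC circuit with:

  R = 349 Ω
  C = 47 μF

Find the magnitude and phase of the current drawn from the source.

Step 1 — Angular frequency: ω = 2π·f = 2π·590 = 3707 rad/s.
Step 2 — Component impedances:
  R: Z = R = 349 Ω
  C: Z = 1/(jωC) = -j/(ω·C) = 0 - j5.739 Ω
Step 3 — Series combination: Z_total = R + C = 349 - j5.739 Ω = 349∠-0.9° Ω.
Step 4 — Source phasor: V = 6.73∠-2.2° V = 6.725 - j0.2583 V.
Step 5 — Ohm's law: I = V / Z_total = (6.725 - j0.2583) / (349 - j5.739) = 0.01928 - j0.0004232 A.
Step 6 — Convert to polar: |I| = 0.01928 A, ∠I = -1.3°.

I = 0.01928∠-1.3° A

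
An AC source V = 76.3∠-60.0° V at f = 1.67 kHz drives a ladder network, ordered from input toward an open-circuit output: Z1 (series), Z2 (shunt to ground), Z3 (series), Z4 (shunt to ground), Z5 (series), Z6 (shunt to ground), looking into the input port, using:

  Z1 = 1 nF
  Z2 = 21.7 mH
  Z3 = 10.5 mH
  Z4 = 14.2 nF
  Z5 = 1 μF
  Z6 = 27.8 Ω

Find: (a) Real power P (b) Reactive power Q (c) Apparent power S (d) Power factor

Step 1 — Angular frequency: ω = 2π·f = 2π·1670 = 1.049e+04 rad/s.
Step 2 — Component impedances:
  Z1: Z = 1/(jωC) = -j/(ω·C) = 0 - j9.53e+04 Ω
  Z2: Z = jωL = j·1.049e+04·0.0217 = 0 + j227.7 Ω
  Z3: Z = jωL = j·1.049e+04·0.0105 = 0 + j110.2 Ω
  Z4: Z = 1/(jωC) = -j/(ω·C) = 0 - j6711 Ω
  Z5: Z = 1/(jωC) = -j/(ω·C) = 0 - j95.3 Ω
  Z6: Z = R = 27.8 Ω
Step 3 — Ladder network (open output): work backward from the far end, alternating series and parallel combinations. Z_in = 23.29 - j9.528e+04 Ω = 9.528e+04∠-90.0° Ω.
Step 4 — Source phasor: V = 76.3∠-60.0° V = 38.15 - j66.08 V.
Step 5 — Current: I = V / Z = 0.0006936 + j0.0004002 A = 0.0008008∠30.0° A.
Step 6 — Complex power: S = V·I* = 1.493e-05 - j0.0611 VA.
Step 7 — Real power: P = Re(S) = 1.493e-05 W.
Step 8 — Reactive power: Q = Im(S) = -0.0611 VAR.
Step 9 — Apparent power: |S| = 0.0611 VA.
Step 10 — Power factor: PF = P/|S| = 0.0002444 (leading).

(a) P = 1.493e-05 W  (b) Q = -0.0611 VAR  (c) S = 0.0611 VA  (d) PF = 0.0002444 (leading)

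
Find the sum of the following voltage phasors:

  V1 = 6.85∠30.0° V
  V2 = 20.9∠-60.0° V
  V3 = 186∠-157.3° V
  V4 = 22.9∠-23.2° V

Step 1 — Convert each phasor to rectangular form:
  V1 = 6.85·(cos(30.0°) + j·sin(30.0°)) = 5.932 + j3.425 V
  V2 = 20.9·(cos(-60.0°) + j·sin(-60.0°)) = 10.45 - j18.1 V
  V3 = 186·(cos(-157.3°) + j·sin(-157.3°)) = -171.6 - j71.78 V
  V4 = 22.9·(cos(-23.2°) + j·sin(-23.2°)) = 21.05 - j9.021 V
Step 2 — Sum components: V_total = -134.2 - j95.47 V.
Step 3 — Convert to polar: |V_total| = 164.7 V, ∠V_total = -144.6°.

V_total = 164.7∠-144.6° V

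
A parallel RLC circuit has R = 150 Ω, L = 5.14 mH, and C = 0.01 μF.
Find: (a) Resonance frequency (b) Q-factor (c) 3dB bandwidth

Step 1 — Resonance: ω₀ = 1/√(LC) = 1/√(0.00514·1e-08) = 1.395e+05 rad/s.
Step 2 — f₀ = ω₀/(2π) = 2.22e+04 Hz.
Step 3 — Parallel Q: Q = R/(ω₀L) = 150/(1.395e+05·0.00514) = 0.2092.
Step 4 — Bandwidth: Δω = ω₀/Q = 6.667e+05 rad/s; BW = Δω/(2π) = 1.061e+05 Hz.

(a) f₀ = 2.22e+04 Hz  (b) Q = 0.2092  (c) BW = 1.061e+05 Hz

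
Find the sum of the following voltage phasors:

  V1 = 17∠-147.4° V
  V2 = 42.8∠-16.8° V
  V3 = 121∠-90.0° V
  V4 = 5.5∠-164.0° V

Step 1 — Convert each phasor to rectangular form:
  V1 = 17·(cos(-147.4°) + j·sin(-147.4°)) = -14.32 - j9.159 V
  V2 = 42.8·(cos(-16.8°) + j·sin(-16.8°)) = 40.97 - j12.37 V
  V3 = 121·(cos(-90.0°) + j·sin(-90.0°)) = 0 - j121 V
  V4 = 5.5·(cos(-164.0°) + j·sin(-164.0°)) = -5.287 - j1.516 V
Step 2 — Sum components: V_total = 21.36 - j144 V.
Step 3 — Convert to polar: |V_total| = 145.6 V, ∠V_total = -81.6°.

V_total = 145.6∠-81.6° V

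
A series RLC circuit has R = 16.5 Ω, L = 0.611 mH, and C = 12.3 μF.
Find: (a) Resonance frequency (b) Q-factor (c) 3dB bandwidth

Step 1 — Resonance: ω₀ = 1/√(LC) = 1/√(0.000611·1.23e-05) = 1.154e+04 rad/s.
Step 2 — f₀ = ω₀/(2π) = 1836 Hz.
Step 3 — Series Q: Q = ω₀L/R = 1.154e+04·0.000611/16.5 = 0.4272.
Step 4 — Bandwidth: Δω = ω₀/Q = 2.7e+04 rad/s; BW = Δω/(2π) = 4298 Hz.

(a) f₀ = 1836 Hz  (b) Q = 0.4272  (c) BW = 4298 Hz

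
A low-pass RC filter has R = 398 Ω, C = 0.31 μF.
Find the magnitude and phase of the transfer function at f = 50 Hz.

Step 1 — Angular frequency: ω = 2π·50 = 314.2 rad/s.
Step 2 — Transfer function: H(jω) = 1/(1 + jωRC).
Step 3 — Denominator: 1 + jωRC = 1 + j·314.2·398·3.1e-07 = 1 + j0.03876.
Step 4 — H = 0.9985 - j0.0387.
Step 5 — Magnitude: |H| = 0.9992 (-0.0 dB); phase: φ = -2.2°.

|H| = 0.9992 (-0.0 dB), φ = -2.2°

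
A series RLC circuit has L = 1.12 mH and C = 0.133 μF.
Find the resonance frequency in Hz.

Step 1 — Resonance condition Im(Z)=0 gives ω₀ = 1/√(LC).
Step 2 — ω₀ = 1/√(0.00112·1.33e-07) = 8.193e+04 rad/s.
Step 3 — f₀ = ω₀/(2π) = 1.304e+04 Hz.

f₀ = 1.304e+04 Hz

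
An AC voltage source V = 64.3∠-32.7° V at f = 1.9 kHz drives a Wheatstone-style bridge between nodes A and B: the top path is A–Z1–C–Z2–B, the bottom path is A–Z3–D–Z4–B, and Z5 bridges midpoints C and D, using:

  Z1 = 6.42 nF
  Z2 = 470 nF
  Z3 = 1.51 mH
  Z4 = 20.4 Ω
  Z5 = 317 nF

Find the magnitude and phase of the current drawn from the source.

Step 1 — Angular frequency: ω = 2π·f = 2π·1900 = 1.194e+04 rad/s.
Step 2 — Component impedances:
  Z1: Z = 1/(jωC) = -j/(ω·C) = 0 - j1.305e+04 Ω
  Z2: Z = 1/(jωC) = -j/(ω·C) = 0 - j178.2 Ω
  Z3: Z = jωL = j·1.194e+04·0.00151 = 0 + j18.03 Ω
  Z4: Z = R = 20.4 Ω
  Z5: Z = 1/(jωC) = -j/(ω·C) = 0 - j264.2 Ω
Step 3 — Bridge requires nodal analysis (the Z5 bridge couples midpoints C and D, so the two paths cannot be reduced to a simple series/parallel combination). Setting node B to ground and injecting 1 A at node A, the 3-node admittance system at A, C, D solves to V_A = Z_AB = 20.39 + j17.1 Ω = 26.61∠40.0° Ω.
Step 4 — Source phasor: V = 64.3∠-32.7° V = 54.11 - j34.74 V.
Step 5 — Ohm's law: I = V / Z_total = (54.11 - j34.74) / (20.39 + j17.1) = 0.7191 - j2.307 A.
Step 6 — Convert to polar: |I| = 2.416 A, ∠I = -72.7°.

I = 2.416∠-72.7° A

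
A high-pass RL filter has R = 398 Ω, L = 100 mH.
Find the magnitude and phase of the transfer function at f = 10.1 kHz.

Step 1 — Angular frequency: ω = 2π·1.01e+04 = 6.346e+04 rad/s.
Step 2 — Transfer function: H(jω) = jωL/(R + jωL).
Step 3 — Numerator jωL = j·6346; denominator R + jωL = 398 + j6346.
Step 4 — H = 0.9961 + j0.06247.
Step 5 — Magnitude: |H| = 0.998 (-0.0 dB); phase: φ = 3.6°.

|H| = 0.998 (-0.0 dB), φ = 3.6°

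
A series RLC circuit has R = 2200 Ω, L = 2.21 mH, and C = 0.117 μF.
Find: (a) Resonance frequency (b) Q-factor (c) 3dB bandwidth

Step 1 — Resonance condition Im(Z)=0 gives ω₀ = 1/√(LC).
Step 2 — ω₀ = 1/√(0.00221·1.17e-07) = 6.219e+04 rad/s.
Step 3 — f₀ = ω₀/(2π) = 9898 Hz.
Step 4 — Series Q: Q = ω₀L/R = 6.219e+04·0.00221/2200 = 0.06247.
Step 5 — 3dB bandwidth: Δω = ω₀/Q = 9.955e+05 rad/s; BW = Δω/(2π) = 1.584e+05 Hz.

(a) f₀ = 9898 Hz  (b) Q = 0.06247  (c) BW = 1.584e+05 Hz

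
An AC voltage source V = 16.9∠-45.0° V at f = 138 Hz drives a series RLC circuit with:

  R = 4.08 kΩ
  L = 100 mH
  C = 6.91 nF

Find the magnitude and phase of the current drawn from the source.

Step 1 — Angular frequency: ω = 2π·f = 2π·138 = 867.1 rad/s.
Step 2 — Component impedances:
  R: Z = R = 4080 Ω
  L: Z = jωL = j·867.1·0.1 = 0 + j86.71 Ω
  C: Z = 1/(jωC) = -j/(ω·C) = 0 - j1.669e+05 Ω
Step 3 — Series combination: Z_total = R + L + C = 4080 - j1.668e+05 Ω = 1.669e+05∠-88.6° Ω.
Step 4 — Source phasor: V = 16.9∠-45.0° V = 11.95 - j11.95 V.
Step 5 — Ohm's law: I = V / Z_total = (11.95 - j11.95) / (4080 - j1.668e+05) = 7.334e-05 + j6.984e-05 A.
Step 6 — Convert to polar: |I| = 0.0001013 A, ∠I = 43.6°.

I = 0.0001013∠43.6° A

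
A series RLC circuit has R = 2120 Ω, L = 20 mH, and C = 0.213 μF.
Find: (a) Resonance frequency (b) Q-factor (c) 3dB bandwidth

Step 1 — Resonance condition Im(Z)=0 gives ω₀ = 1/√(LC).
Step 2 — ω₀ = 1/√(0.02·2.13e-07) = 1.532e+04 rad/s.
Step 3 — f₀ = ω₀/(2π) = 2438 Hz.
Step 4 — Series Q: Q = ω₀L/R = 1.532e+04·0.02/2120 = 0.1445.
Step 5 — 3dB bandwidth: Δω = ω₀/Q = 1.06e+05 rad/s; BW = Δω/(2π) = 1.687e+04 Hz.

(a) f₀ = 2438 Hz  (b) Q = 0.1445  (c) BW = 1.687e+04 Hz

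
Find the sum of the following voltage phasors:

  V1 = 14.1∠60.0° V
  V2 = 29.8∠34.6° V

Step 1 — Convert each phasor to rectangular form:
  V1 = 14.1·(cos(60.0°) + j·sin(60.0°)) = 7.05 + j12.21 V
  V2 = 29.8·(cos(34.6°) + j·sin(34.6°)) = 24.53 + j16.92 V
Step 2 — Sum components: V_total = 31.58 + j29.13 V.
Step 3 — Convert to polar: |V_total| = 42.96 V, ∠V_total = 42.7°.

V_total = 42.96∠42.7° V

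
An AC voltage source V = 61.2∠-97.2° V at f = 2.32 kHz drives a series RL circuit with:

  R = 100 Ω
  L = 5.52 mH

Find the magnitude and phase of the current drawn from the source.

Step 1 — Angular frequency: ω = 2π·f = 2π·2320 = 1.458e+04 rad/s.
Step 2 — Component impedances:
  R: Z = R = 100 Ω
  L: Z = jωL = j·1.458e+04·0.00552 = 0 + j80.46 Ω
Step 3 — Series combination: Z_total = R + L = 100 + j80.46 Ω = 128.4∠38.8° Ω.
Step 4 — Source phasor: V = 61.2∠-97.2° V = -7.67 - j60.72 V.
Step 5 — Ohm's law: I = V / Z_total = (-7.67 - j60.72) / (100 + j80.46) = -0.3431 - j0.3311 A.
Step 6 — Convert to polar: |I| = 0.4768 A, ∠I = -136.0°.

I = 0.4768∠-136.0° A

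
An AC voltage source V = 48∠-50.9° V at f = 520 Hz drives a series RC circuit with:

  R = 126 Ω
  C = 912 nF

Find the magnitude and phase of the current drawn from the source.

Step 1 — Angular frequency: ω = 2π·f = 2π·520 = 3267 rad/s.
Step 2 — Component impedances:
  R: Z = R = 126 Ω
  C: Z = 1/(jωC) = -j/(ω·C) = 0 - j335.6 Ω
Step 3 — Series combination: Z_total = R + C = 126 - j335.6 Ω = 358.5∠-69.4° Ω.
Step 4 — Source phasor: V = 48∠-50.9° V = 30.27 - j37.25 V.
Step 5 — Ohm's law: I = V / Z_total = (30.27 - j37.25) / (126 - j335.6) = 0.127 + j0.04254 A.
Step 6 — Convert to polar: |I| = 0.1339 A, ∠I = 18.5°.

I = 0.1339∠18.5° A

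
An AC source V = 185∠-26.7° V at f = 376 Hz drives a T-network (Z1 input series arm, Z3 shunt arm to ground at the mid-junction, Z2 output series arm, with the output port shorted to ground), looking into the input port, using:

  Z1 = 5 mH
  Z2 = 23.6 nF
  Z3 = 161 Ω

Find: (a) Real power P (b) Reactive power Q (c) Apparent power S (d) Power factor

Step 1 — Angular frequency: ω = 2π·f = 2π·376 = 2362 rad/s.
Step 2 — Component impedances:
  Z1: Z = jωL = j·2362·0.005 = 0 + j11.81 Ω
  Z2: Z = 1/(jωC) = -j/(ω·C) = 0 - j1.794e+04 Ω
  Z3: Z = R = 161 Ω
Step 3 — With the output port shorted to ground, the output series arm Z2 runs from the junction to ground; the shunt arm Z3 also runs from the junction to ground. They appear in parallel: Z3 || Z2 = 161 - j1.445 Ω.
Step 4 — Series with input arm Z1: Z_in = Z1 + (Z3 || Z2) = 161 + j10.37 Ω = 161.3∠3.7° Ω.
Step 5 — Source phasor: V = 185∠-26.7° V = 165.3 - j83.12 V.
Step 6 — Current: I = V / Z = 0.9893 - j0.58 A = 1.147∠-30.4° A.
Step 7 — Complex power: S = V·I* = 211.7 + j13.63 VA.
Step 8 — Real power: P = Re(S) = 211.7 W.
Step 9 — Reactive power: Q = Im(S) = 13.63 VAR.
Step 10 — Apparent power: |S| = 212.2 VA.
Step 11 — Power factor: PF = P/|S| = 0.9979 (lagging).

(a) P = 211.7 W  (b) Q = 13.63 VAR  (c) S = 212.2 VA  (d) PF = 0.9979 (lagging)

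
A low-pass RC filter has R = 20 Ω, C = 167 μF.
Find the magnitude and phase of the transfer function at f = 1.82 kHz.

Step 1 — Angular frequency: ω = 2π·1820 = 1.144e+04 rad/s.
Step 2 — Transfer function: H(jω) = 1/(1 + jωRC).
Step 3 — Denominator: 1 + jωRC = 1 + j·1.144e+04·20·0.000167 = 1 + j38.19.
Step 4 — H = 0.000685 - j0.02616.
Step 5 — Magnitude: |H| = 0.02617 (-31.6 dB); phase: φ = -88.5°.

|H| = 0.02617 (-31.6 dB), φ = -88.5°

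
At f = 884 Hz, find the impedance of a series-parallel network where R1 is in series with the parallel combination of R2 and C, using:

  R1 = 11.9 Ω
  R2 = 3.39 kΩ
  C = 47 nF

Step 1 — Angular frequency: ω = 2π·f = 2π·884 = 5554 rad/s.
Step 2 — Component impedances:
  R1: Z = R = 11.9 Ω
  R2: Z = R = 3390 Ω
  C: Z = 1/(jωC) = -j/(ω·C) = 0 - j3831 Ω
Step 3 — Parallel branch: R2 || C = 1/(1/R2 + 1/C) = 1901 - j1682 Ω.
Step 4 — Series with R1: Z_total = R1 + (R2 || C) = 1913 - j1682 Ω = 2548∠-41.3° Ω.

Z = 1913 - j1682 Ω = 2548∠-41.3° Ω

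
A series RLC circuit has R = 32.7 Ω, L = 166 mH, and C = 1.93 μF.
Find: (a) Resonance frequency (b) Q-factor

Step 1 — Resonance condition Im(Z)=0 gives ω₀ = 1/√(LC).
Step 2 — ω₀ = 1/√(0.166·1.93e-06) = 1767 rad/s.
Step 3 — f₀ = ω₀/(2π) = 281.2 Hz.
Step 4 — Series Q: Q = ω₀L/R = 1767·0.166/32.7 = 8.969.

(a) f₀ = 281.2 Hz  (b) Q = 8.969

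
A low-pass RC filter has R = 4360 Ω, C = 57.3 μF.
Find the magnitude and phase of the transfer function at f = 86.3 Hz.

Step 1 — Angular frequency: ω = 2π·86.3 = 542.2 rad/s.
Step 2 — Transfer function: H(jω) = 1/(1 + jωRC).
Step 3 — Denominator: 1 + jωRC = 1 + j·542.2·4360·5.73e-05 = 1 + j135.5.
Step 4 — H = 5.449e-05 - j0.007381.
Step 5 — Magnitude: |H| = 0.007382 (-42.6 dB); phase: φ = -89.6°.

|H| = 0.007382 (-42.6 dB), φ = -89.6°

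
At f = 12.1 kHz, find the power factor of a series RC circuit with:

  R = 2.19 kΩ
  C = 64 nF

Step 1 — Angular frequency: ω = 2π·f = 2π·1.21e+04 = 7.603e+04 rad/s.
Step 2 — Component impedances:
  R: Z = R = 2190 Ω
  C: Z = 1/(jωC) = -j/(ω·C) = 0 - j205.5 Ω
Step 3 — Series combination: Z_total = R + C = 2190 - j205.5 Ω = 2200∠-5.4° Ω.
Step 4 — Power factor: PF = cos(φ) = Re(Z)/|Z| = 2190/2199.6 = 0.9956.
Step 5 — Type: Im(Z) = -205.5 ⇒ leading (phase φ = -5.4°).

PF = 0.9956 (leading, φ = -5.4°)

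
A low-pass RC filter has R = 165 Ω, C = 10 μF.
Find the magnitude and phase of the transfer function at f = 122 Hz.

Step 1 — Angular frequency: ω = 2π·122 = 766.5 rad/s.
Step 2 — Transfer function: H(jω) = 1/(1 + jωRC).
Step 3 — Denominator: 1 + jωRC = 1 + j·766.5·165·1e-05 = 1 + j1.265.
Step 4 — H = 0.3847 - j0.4865.
Step 5 — Magnitude: |H| = 0.6202 (-4.1 dB); phase: φ = -51.7°.

|H| = 0.6202 (-4.1 dB), φ = -51.7°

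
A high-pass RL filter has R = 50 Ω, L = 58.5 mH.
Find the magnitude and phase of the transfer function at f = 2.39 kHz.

Step 1 — Angular frequency: ω = 2π·2390 = 1.502e+04 rad/s.
Step 2 — Transfer function: H(jω) = jωL/(R + jωL).
Step 3 — Numerator jωL = j·878.5; denominator R + jωL = 50 + j878.5.
Step 4 — H = 0.9968 + j0.05673.
Step 5 — Magnitude: |H| = 0.9984 (-0.0 dB); phase: φ = 3.3°.

|H| = 0.9984 (-0.0 dB), φ = 3.3°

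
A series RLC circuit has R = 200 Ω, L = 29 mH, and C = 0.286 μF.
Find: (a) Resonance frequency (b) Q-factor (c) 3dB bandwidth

Step 1 — Resonance condition Im(Z)=0 gives ω₀ = 1/√(LC).
Step 2 — ω₀ = 1/√(0.029·2.86e-07) = 1.098e+04 rad/s.
Step 3 — f₀ = ω₀/(2π) = 1748 Hz.
Step 4 — Series Q: Q = ω₀L/R = 1.098e+04·0.029/200 = 1.592.
Step 5 — 3dB bandwidth: Δω = ω₀/Q = 6897 rad/s; BW = Δω/(2π) = 1098 Hz.

(a) f₀ = 1748 Hz  (b) Q = 1.592  (c) BW = 1098 Hz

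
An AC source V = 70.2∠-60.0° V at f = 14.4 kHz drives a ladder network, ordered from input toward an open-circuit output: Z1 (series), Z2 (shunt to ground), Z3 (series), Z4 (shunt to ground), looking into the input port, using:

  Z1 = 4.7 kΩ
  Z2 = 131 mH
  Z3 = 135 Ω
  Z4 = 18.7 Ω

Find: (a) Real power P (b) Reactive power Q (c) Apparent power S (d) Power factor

Step 1 — Angular frequency: ω = 2π·f = 2π·1.44e+04 = 9.048e+04 rad/s.
Step 2 — Component impedances:
  Z1: Z = R = 4700 Ω
  Z2: Z = jωL = j·9.048e+04·0.131 = 0 + j1.185e+04 Ω
  Z3: Z = R = 135 Ω
  Z4: Z = R = 18.7 Ω
Step 3 — Ladder network (open output): work backward from the far end, alternating series and parallel combinations. Z_in = 4854 + j1.993 Ω = 4854∠0.0° Ω.
Step 4 — Source phasor: V = 70.2∠-60.0° V = 35.1 - j60.79 V.
Step 5 — Current: I = V / Z = 0.007226 - j0.01253 A = 0.01446∠-60.0° A.
Step 6 — Complex power: S = V·I* = 1.015 + j0.0004169 VA.
Step 7 — Real power: P = Re(S) = 1.015 W.
Step 8 — Reactive power: Q = Im(S) = 0.0004169 VAR.
Step 9 — Apparent power: |S| = 1.015 VA.
Step 10 — Power factor: PF = P/|S| = 1 (lagging).

(a) P = 1.015 W  (b) Q = 0.0004169 VAR  (c) S = 1.015 VA  (d) PF = 1 (lagging)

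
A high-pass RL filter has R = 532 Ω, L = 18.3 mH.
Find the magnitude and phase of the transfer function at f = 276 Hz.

Step 1 — Angular frequency: ω = 2π·276 = 1734 rad/s.
Step 2 — Transfer function: H(jω) = jωL/(R + jωL).
Step 3 — Numerator jωL = j·31.74; denominator R + jωL = 532 + j31.74.
Step 4 — H = 0.003546 + j0.05944.
Step 5 — Magnitude: |H| = 0.05955 (-24.5 dB); phase: φ = 86.6°.

|H| = 0.05955 (-24.5 dB), φ = 86.6°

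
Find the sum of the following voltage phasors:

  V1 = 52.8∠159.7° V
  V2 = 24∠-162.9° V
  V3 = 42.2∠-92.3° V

Step 1 — Convert each phasor to rectangular form:
  V1 = 52.8·(cos(159.7°) + j·sin(159.7°)) = -49.52 + j18.32 V
  V2 = 24·(cos(-162.9°) + j·sin(-162.9°)) = -22.94 - j7.057 V
  V3 = 42.2·(cos(-92.3°) + j·sin(-92.3°)) = -1.694 - j42.17 V
Step 2 — Sum components: V_total = -74.15 - j30.9 V.
Step 3 — Convert to polar: |V_total| = 80.34 V, ∠V_total = -157.4°.

V_total = 80.34∠-157.4° V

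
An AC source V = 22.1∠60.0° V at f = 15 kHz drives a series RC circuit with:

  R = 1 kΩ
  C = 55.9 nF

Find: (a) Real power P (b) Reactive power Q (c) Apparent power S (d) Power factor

Step 1 — Angular frequency: ω = 2π·f = 2π·1.5e+04 = 9.425e+04 rad/s.
Step 2 — Component impedances:
  R: Z = R = 1000 Ω
  C: Z = 1/(jωC) = -j/(ω·C) = 0 - j189.8 Ω
Step 3 — Series combination: Z_total = R + C = 1000 - j189.8 Ω = 1018∠-10.7° Ω.
Step 4 — Source phasor: V = 22.1∠60.0° V = 11.05 + j19.14 V.
Step 5 — Current: I = V / Z = 0.007159 + j0.0205 A = 0.02171∠70.7° A.
Step 6 — Complex power: S = V·I* = 0.4714 - j0.08948 VA.
Step 7 — Real power: P = Re(S) = 0.4714 W.
Step 8 — Reactive power: Q = Im(S) = -0.08948 VAR.
Step 9 — Apparent power: |S| = 0.4798 VA.
Step 10 — Power factor: PF = P/|S| = 0.9825 (leading).

(a) P = 0.4714 W  (b) Q = -0.08948 VAR  (c) S = 0.4798 VA  (d) PF = 0.9825 (leading)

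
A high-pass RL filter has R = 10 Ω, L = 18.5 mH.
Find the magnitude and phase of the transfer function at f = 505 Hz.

Step 1 — Angular frequency: ω = 2π·505 = 3173 rad/s.
Step 2 — Transfer function: H(jω) = jωL/(R + jωL).
Step 3 — Numerator jωL = j·58.7; denominator R + jωL = 10 + j58.7.
Step 4 — H = 0.9718 + j0.1656.
Step 5 — Magnitude: |H| = 0.9858 (-0.1 dB); phase: φ = 9.7°.

|H| = 0.9858 (-0.1 dB), φ = 9.7°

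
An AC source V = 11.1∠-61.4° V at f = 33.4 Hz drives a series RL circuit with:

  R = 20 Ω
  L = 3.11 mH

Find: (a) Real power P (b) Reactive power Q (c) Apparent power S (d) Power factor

Step 1 — Angular frequency: ω = 2π·f = 2π·33.4 = 209.9 rad/s.
Step 2 — Component impedances:
  R: Z = R = 20 Ω
  L: Z = jωL = j·209.9·0.00311 = 0 + j0.6527 Ω
Step 3 — Series combination: Z_total = R + L = 20 + j0.6527 Ω = 20.01∠1.9° Ω.
Step 4 — Source phasor: V = 11.1∠-61.4° V = 5.313 - j9.746 V.
Step 5 — Current: I = V / Z = 0.2495 - j0.4954 A = 0.5547∠-63.3° A.
Step 6 — Complex power: S = V·I* = 6.154 + j0.2008 VA.
Step 7 — Real power: P = Re(S) = 6.154 W.
Step 8 — Reactive power: Q = Im(S) = 0.2008 VAR.
Step 9 — Apparent power: |S| = 6.157 VA.
Step 10 — Power factor: PF = P/|S| = 0.9995 (lagging).

(a) P = 6.154 W  (b) Q = 0.2008 VAR  (c) S = 6.157 VA  (d) PF = 0.9995 (lagging)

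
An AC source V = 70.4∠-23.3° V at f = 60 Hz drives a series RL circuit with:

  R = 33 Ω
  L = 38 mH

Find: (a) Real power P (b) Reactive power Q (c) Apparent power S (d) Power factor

Step 1 — Angular frequency: ω = 2π·f = 2π·60 = 377 rad/s.
Step 2 — Component impedances:
  R: Z = R = 33 Ω
  L: Z = jωL = j·377·0.038 = 0 + j14.33 Ω
Step 3 — Series combination: Z_total = R + L = 33 + j14.33 Ω = 35.98∠23.5° Ω.
Step 4 — Source phasor: V = 70.4∠-23.3° V = 64.66 - j27.85 V.
Step 5 — Current: I = V / Z = 1.34 - j1.426 A = 1.957∠-46.8° A.
Step 6 — Complex power: S = V·I* = 126.4 + j54.86 VA.
Step 7 — Real power: P = Re(S) = 126.4 W.
Step 8 — Reactive power: Q = Im(S) = 54.86 VAR.
Step 9 — Apparent power: |S| = 137.8 VA.
Step 10 — Power factor: PF = P/|S| = 0.9173 (lagging).

(a) P = 126.4 W  (b) Q = 54.86 VAR  (c) S = 137.8 VA  (d) PF = 0.9173 (lagging)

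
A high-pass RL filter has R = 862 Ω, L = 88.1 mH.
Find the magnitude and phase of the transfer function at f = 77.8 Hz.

Step 1 — Angular frequency: ω = 2π·77.8 = 488.8 rad/s.
Step 2 — Transfer function: H(jω) = jωL/(R + jωL).
Step 3 — Numerator jωL = j·43.07; denominator R + jωL = 862 + j43.07.
Step 4 — H = 0.00249 + j0.04984.
Step 5 — Magnitude: |H| = 0.0499 (-26.0 dB); phase: φ = 87.1°.

|H| = 0.0499 (-26.0 dB), φ = 87.1°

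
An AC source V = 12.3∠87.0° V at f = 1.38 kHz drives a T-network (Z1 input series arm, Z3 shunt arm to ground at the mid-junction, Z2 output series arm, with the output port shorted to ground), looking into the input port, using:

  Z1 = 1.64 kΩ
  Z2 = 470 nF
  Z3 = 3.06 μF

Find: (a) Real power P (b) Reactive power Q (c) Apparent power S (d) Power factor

Step 1 — Angular frequency: ω = 2π·f = 2π·1380 = 8671 rad/s.
Step 2 — Component impedances:
  Z1: Z = R = 1640 Ω
  Z2: Z = 1/(jωC) = -j/(ω·C) = 0 - j245.4 Ω
  Z3: Z = 1/(jωC) = -j/(ω·C) = 0 - j37.69 Ω
Step 3 — With the output port shorted to ground, the output series arm Z2 runs from the junction to ground; the shunt arm Z3 also runs from the junction to ground. They appear in parallel: Z3 || Z2 = 0 - j32.67 Ω.
Step 4 — Series with input arm Z1: Z_in = Z1 + (Z3 || Z2) = 1640 - j32.67 Ω = 1640∠-1.1° Ω.
Step 5 — Source phasor: V = 12.3∠87.0° V = 0.6437 + j12.28 V.
Step 6 — Current: I = V / Z = 0.0002432 + j0.007495 A = 0.007499∠88.1° A.
Step 7 — Complex power: S = V·I* = 0.09221 - j0.001837 VA.
Step 8 — Real power: P = Re(S) = 0.09221 W.
Step 9 — Reactive power: Q = Im(S) = -0.001837 VAR.
Step 10 — Apparent power: |S| = 0.09223 VA.
Step 11 — Power factor: PF = P/|S| = 0.9998 (leading).

(a) P = 0.09221 W  (b) Q = -0.001837 VAR  (c) S = 0.09223 VA  (d) PF = 0.9998 (leading)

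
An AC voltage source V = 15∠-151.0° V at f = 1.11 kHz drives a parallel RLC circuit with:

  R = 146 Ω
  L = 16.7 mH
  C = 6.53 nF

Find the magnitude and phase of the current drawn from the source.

Step 1 — Angular frequency: ω = 2π·f = 2π·1110 = 6974 rad/s.
Step 2 — Component impedances:
  R: Z = R = 146 Ω
  L: Z = jωL = j·6974·0.0167 = 0 + j116.5 Ω
  C: Z = 1/(jωC) = -j/(ω·C) = 0 - j2.196e+04 Ω
Step 3 — Parallel combination: 1/Z_total = 1/R + 1/L + 1/C; Z_total = 57.15 + j71.26 Ω = 91.34∠51.3° Ω.
Step 4 — Source phasor: V = 15∠-151.0° V = -13.12 - j7.272 V.
Step 5 — Ohm's law: I = V / Z_total = (-13.12 - j7.272) / (57.15 + j71.26) = -0.152 + j0.06223 A.
Step 6 — Convert to polar: |I| = 0.1642 A, ∠I = 157.7°.

I = 0.1642∠157.7° A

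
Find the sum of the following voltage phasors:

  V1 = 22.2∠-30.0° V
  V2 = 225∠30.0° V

Step 1 — Convert each phasor to rectangular form:
  V1 = 22.2·(cos(-30.0°) + j·sin(-30.0°)) = 19.23 - j11.1 V
  V2 = 225·(cos(30.0°) + j·sin(30.0°)) = 194.9 + j112.5 V
Step 2 — Sum components: V_total = 214.1 + j101.4 V.
Step 3 — Convert to polar: |V_total| = 236.9 V, ∠V_total = 25.3°.

V_total = 236.9∠25.3° V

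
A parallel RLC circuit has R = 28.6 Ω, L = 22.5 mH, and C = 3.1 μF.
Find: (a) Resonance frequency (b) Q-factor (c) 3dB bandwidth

Step 1 — Resonance: ω₀ = 1/√(LC) = 1/√(0.0225·3.1e-06) = 3786 rad/s.
Step 2 — f₀ = ω₀/(2π) = 602.6 Hz.
Step 3 — Parallel Q: Q = R/(ω₀L) = 28.6/(3786·0.0225) = 0.3357.
Step 4 — Bandwidth: Δω = ω₀/Q = 1.128e+04 rad/s; BW = Δω/(2π) = 1795 Hz.

(a) f₀ = 602.6 Hz  (b) Q = 0.3357  (c) BW = 1795 Hz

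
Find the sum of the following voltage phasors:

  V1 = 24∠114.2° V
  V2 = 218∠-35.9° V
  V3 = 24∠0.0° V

Step 1 — Convert each phasor to rectangular form:
  V1 = 24·(cos(114.2°) + j·sin(114.2°)) = -9.838 + j21.89 V
  V2 = 218·(cos(-35.9°) + j·sin(-35.9°)) = 176.6 - j127.8 V
  V3 = 24·(cos(0.0°) + j·sin(0.0°)) = 24 V
Step 2 — Sum components: V_total = 190.8 - j105.9 V.
Step 3 — Convert to polar: |V_total| = 218.2 V, ∠V_total = -29.0°.

V_total = 218.2∠-29.0° V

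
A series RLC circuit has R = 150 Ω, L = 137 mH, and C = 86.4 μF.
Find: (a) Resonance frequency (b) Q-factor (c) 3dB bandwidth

Step 1 — Resonance condition Im(Z)=0 gives ω₀ = 1/√(LC).
Step 2 — ω₀ = 1/√(0.137·8.64e-05) = 290.7 rad/s.
Step 3 — f₀ = ω₀/(2π) = 46.26 Hz.
Step 4 — Series Q: Q = ω₀L/R = 290.7·0.137/150 = 0.2655.
Step 5 — 3dB bandwidth: Δω = ω₀/Q = 1095 rad/s; BW = Δω/(2π) = 174.3 Hz.

(a) f₀ = 46.26 Hz  (b) Q = 0.2655  (c) BW = 174.3 Hz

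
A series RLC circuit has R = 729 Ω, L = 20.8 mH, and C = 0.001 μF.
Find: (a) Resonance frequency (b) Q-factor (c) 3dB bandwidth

Step 1 — Resonance condition Im(Z)=0 gives ω₀ = 1/√(LC).
Step 2 — ω₀ = 1/√(0.0208·1e-09) = 2.193e+05 rad/s.
Step 3 — f₀ = ω₀/(2π) = 3.49e+04 Hz.
Step 4 — Series Q: Q = ω₀L/R = 2.193e+05·0.0208/729 = 6.256.
Step 5 — 3dB bandwidth: Δω = ω₀/Q = 3.505e+04 rad/s; BW = Δω/(2π) = 5578 Hz.

(a) f₀ = 3.49e+04 Hz  (b) Q = 6.256  (c) BW = 5578 Hz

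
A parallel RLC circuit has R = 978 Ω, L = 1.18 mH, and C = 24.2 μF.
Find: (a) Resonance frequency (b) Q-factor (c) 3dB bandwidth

Step 1 — Resonance: ω₀ = 1/√(LC) = 1/√(0.00118·2.42e-05) = 5918 rad/s.
Step 2 — f₀ = ω₀/(2π) = 941.8 Hz.
Step 3 — Parallel Q: Q = R/(ω₀L) = 978/(5918·0.00118) = 140.1.
Step 4 — Bandwidth: Δω = ω₀/Q = 42.25 rad/s; BW = Δω/(2π) = 6.725 Hz.

(a) f₀ = 941.8 Hz  (b) Q = 140.1  (c) BW = 6.725 Hz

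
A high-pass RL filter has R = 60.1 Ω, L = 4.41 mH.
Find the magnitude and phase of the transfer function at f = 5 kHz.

Step 1 — Angular frequency: ω = 2π·5000 = 3.142e+04 rad/s.
Step 2 — Transfer function: H(jω) = jωL/(R + jωL).
Step 3 — Numerator jωL = j·138.5; denominator R + jωL = 60.1 + j138.5.
Step 4 — H = 0.8416 + j0.3651.
Step 5 — Magnitude: |H| = 0.9174 (-0.7 dB); phase: φ = 23.5°.

|H| = 0.9174 (-0.7 dB), φ = 23.5°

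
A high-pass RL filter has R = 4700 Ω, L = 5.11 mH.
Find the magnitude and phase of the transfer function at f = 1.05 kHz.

Step 1 — Angular frequency: ω = 2π·1050 = 6597 rad/s.
Step 2 — Transfer function: H(jω) = jωL/(R + jωL).
Step 3 — Numerator jωL = j·33.71; denominator R + jωL = 4700 + j33.71.
Step 4 — H = 5.145e-05 + j0.007172.
Step 5 — Magnitude: |H| = 0.007173 (-42.9 dB); phase: φ = 89.6°.

|H| = 0.007173 (-42.9 dB), φ = 89.6°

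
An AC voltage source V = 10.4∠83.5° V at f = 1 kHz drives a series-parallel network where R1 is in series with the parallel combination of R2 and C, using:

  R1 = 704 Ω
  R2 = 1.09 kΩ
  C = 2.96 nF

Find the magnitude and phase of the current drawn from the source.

Step 1 — Angular frequency: ω = 2π·f = 2π·1000 = 6283 rad/s.
Step 2 — Component impedances:
  R1: Z = R = 704 Ω
  R2: Z = R = 1090 Ω
  C: Z = 1/(jωC) = -j/(ω·C) = 0 - j5.377e+04 Ω
Step 3 — Parallel branch: R2 || C = 1/(1/R2 + 1/C) = 1090 - j22.09 Ω.
Step 4 — Series with R1: Z_total = R1 + (R2 || C) = 1794 - j22.09 Ω = 1794∠-0.7° Ω.
Step 5 — Source phasor: V = 10.4∠83.5° V = 1.177 + j10.33 V.
Step 6 — Ohm's law: I = V / Z_total = (1.177 + j10.33) / (1794 - j22.09) = 0.0005854 + j0.005768 A.
Step 7 — Convert to polar: |I| = 0.005798 A, ∠I = 84.2°.

I = 0.005798∠84.2° A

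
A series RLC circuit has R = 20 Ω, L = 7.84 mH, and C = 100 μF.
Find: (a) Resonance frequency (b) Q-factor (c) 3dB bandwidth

Step 1 — Resonance: ω₀ = 1/√(LC) = 1/√(0.00784·0.0001) = 1129 rad/s.
Step 2 — f₀ = ω₀/(2π) = 179.7 Hz.
Step 3 — Series Q: Q = ω₀L/R = 1129·0.00784/20 = 0.4427.
Step 4 — Bandwidth: Δω = ω₀/Q = 2551 rad/s; BW = Δω/(2π) = 406 Hz.

(a) f₀ = 179.7 Hz  (b) Q = 0.4427  (c) BW = 406 Hz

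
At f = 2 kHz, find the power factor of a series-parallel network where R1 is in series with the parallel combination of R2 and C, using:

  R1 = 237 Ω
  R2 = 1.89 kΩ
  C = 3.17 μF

Step 1 — Angular frequency: ω = 2π·f = 2π·2000 = 1.257e+04 rad/s.
Step 2 — Component impedances:
  R1: Z = R = 237 Ω
  R2: Z = R = 1890 Ω
  C: Z = 1/(jωC) = -j/(ω·C) = 0 - j25.1 Ω
Step 3 — Parallel branch: R2 || C = 1/(1/R2 + 1/C) = 0.3334 - j25.1 Ω.
Step 4 — Series with R1: Z_total = R1 + (R2 || C) = 237.3 - j25.1 Ω = 238.7∠-6.0° Ω.
Step 5 — Power factor: PF = cos(φ) = Re(Z)/|Z| = 237.333/238.657 = 0.9945.
Step 6 — Type: Im(Z) = -25.1 ⇒ leading (phase φ = -6.0°).

PF = 0.9945 (leading, φ = -6.0°)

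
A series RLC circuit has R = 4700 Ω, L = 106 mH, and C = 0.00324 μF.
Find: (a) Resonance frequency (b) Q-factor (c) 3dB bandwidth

Step 1 — Resonance condition Im(Z)=0 gives ω₀ = 1/√(LC).
Step 2 — ω₀ = 1/√(0.106·3.24e-09) = 5.396e+04 rad/s.
Step 3 — f₀ = ω₀/(2π) = 8588 Hz.
Step 4 — Series Q: Q = ω₀L/R = 5.396e+04·0.106/4700 = 1.217.
Step 5 — 3dB bandwidth: Δω = ω₀/Q = 4.434e+04 rad/s; BW = Δω/(2π) = 7057 Hz.

(a) f₀ = 8588 Hz  (b) Q = 1.217  (c) BW = 7057 Hz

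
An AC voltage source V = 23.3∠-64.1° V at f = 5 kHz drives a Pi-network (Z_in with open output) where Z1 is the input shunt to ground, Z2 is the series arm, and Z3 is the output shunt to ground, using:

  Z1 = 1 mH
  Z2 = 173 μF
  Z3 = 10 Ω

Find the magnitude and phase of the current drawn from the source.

Step 1 — Angular frequency: ω = 2π·f = 2π·5000 = 3.142e+04 rad/s.
Step 2 — Component impedances:
  Z1: Z = jωL = j·3.142e+04·0.001 = 0 + j31.42 Ω
  Z2: Z = 1/(jωC) = -j/(ω·C) = 0 - j0.184 Ω
  Z3: Z = R = 10 Ω
Step 3 — With open output, the series arm Z2 and the output shunt Z3 appear in series to ground: Z2 + Z3 = 10 - j0.184 Ω.
Step 4 — Parallel with input shunt Z1: Z_in = Z1 || (Z2 + Z3) = 9.177 + j2.753 Ω = 9.581∠16.7° Ω.
Step 5 — Source phasor: V = 23.3∠-64.1° V = 10.18 - j20.96 V.
Step 6 — Ohm's law: I = V / Z_total = (10.18 - j20.96) / (9.177 + j2.753) = 0.3888 - j2.4 A.
Step 7 — Convert to polar: |I| = 2.432 A, ∠I = -80.8°.

I = 2.432∠-80.8° A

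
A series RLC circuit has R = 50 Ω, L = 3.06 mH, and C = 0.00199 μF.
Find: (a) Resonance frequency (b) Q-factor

Step 1 — Resonance condition Im(Z)=0 gives ω₀ = 1/√(LC).
Step 2 — ω₀ = 1/√(0.00306·1.99e-09) = 4.052e+05 rad/s.
Step 3 — f₀ = ω₀/(2π) = 6.45e+04 Hz.
Step 4 — Series Q: Q = ω₀L/R = 4.052e+05·0.00306/50 = 24.8.

(a) f₀ = 6.45e+04 Hz  (b) Q = 24.8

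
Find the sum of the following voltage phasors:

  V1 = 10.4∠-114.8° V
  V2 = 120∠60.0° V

Step 1 — Convert each phasor to rectangular form:
  V1 = 10.4·(cos(-114.8°) + j·sin(-114.8°)) = -4.362 - j9.441 V
  V2 = 120·(cos(60.0°) + j·sin(60.0°)) = 60 + j103.9 V
Step 2 — Sum components: V_total = 55.64 + j94.48 V.
Step 3 — Convert to polar: |V_total| = 109.6 V, ∠V_total = 59.5°.

V_total = 109.6∠59.5° V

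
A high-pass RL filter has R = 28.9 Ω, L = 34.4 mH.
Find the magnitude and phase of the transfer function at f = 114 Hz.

Step 1 — Angular frequency: ω = 2π·114 = 716.3 rad/s.
Step 2 — Transfer function: H(jω) = jωL/(R + jωL).
Step 3 — Numerator jωL = j·24.64; denominator R + jωL = 28.9 + j24.64.
Step 4 — H = 0.4209 + j0.4937.
Step 5 — Magnitude: |H| = 0.6488 (-3.8 dB); phase: φ = 49.5°.

|H| = 0.6488 (-3.8 dB), φ = 49.5°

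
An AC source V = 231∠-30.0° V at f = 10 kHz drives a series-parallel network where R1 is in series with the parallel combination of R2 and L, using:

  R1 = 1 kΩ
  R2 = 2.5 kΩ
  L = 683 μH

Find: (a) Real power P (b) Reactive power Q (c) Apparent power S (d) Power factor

Step 1 — Angular frequency: ω = 2π·f = 2π·1e+04 = 6.283e+04 rad/s.
Step 2 — Component impedances:
  R1: Z = R = 1000 Ω
  R2: Z = R = 2500 Ω
  L: Z = jωL = j·6.283e+04·0.000683 = 0 + j42.91 Ω
Step 3 — Parallel branch: R2 || L = 1/(1/R2 + 1/L) = 0.7364 + j42.9 Ω.
Step 4 — Series with R1: Z_total = R1 + (R2 || L) = 1001 + j42.9 Ω = 1002∠2.5° Ω.
Step 5 — Source phasor: V = 231∠-30.0° V = 200.1 - j115.5 V.
Step 6 — Current: I = V / Z = 0.1946 - j0.1238 A = 0.2306∠-32.5° A.
Step 7 — Complex power: S = V·I* = 53.22 + j2.282 VA.
Step 8 — Real power: P = Re(S) = 53.22 W.
Step 9 — Reactive power: Q = Im(S) = 2.282 VAR.
Step 10 — Apparent power: |S| = 53.27 VA.
Step 11 — Power factor: PF = P/|S| = 0.9991 (lagging).

(a) P = 53.22 W  (b) Q = 2.282 VAR  (c) S = 53.27 VA  (d) PF = 0.9991 (lagging)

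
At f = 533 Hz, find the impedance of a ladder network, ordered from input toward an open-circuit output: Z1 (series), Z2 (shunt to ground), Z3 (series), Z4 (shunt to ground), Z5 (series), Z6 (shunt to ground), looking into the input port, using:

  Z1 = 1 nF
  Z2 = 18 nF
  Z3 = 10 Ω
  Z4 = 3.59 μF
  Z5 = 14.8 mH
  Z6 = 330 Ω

Step 1 — Angular frequency: ω = 2π·f = 2π·533 = 3349 rad/s.
Step 2 — Component impedances:
  Z1: Z = 1/(jωC) = -j/(ω·C) = 0 - j2.986e+05 Ω
  Z2: Z = 1/(jωC) = -j/(ω·C) = 0 - j1.659e+04 Ω
  Z3: Z = R = 10 Ω
  Z4: Z = 1/(jωC) = -j/(ω·C) = 0 - j83.18 Ω
  Z5: Z = jωL = j·3349·0.0148 = 0 + j49.56 Ω
  Z6: Z = R = 330 Ω
Step 3 — Ladder network (open output): work backward from the far end, alternating series and parallel combinations. Z_in = 30.45 - j2.987e+05 Ω = 2.987e+05∠-90.0° Ω.

Z = 30.45 - j2.987e+05 Ω = 2.987e+05∠-90.0° Ω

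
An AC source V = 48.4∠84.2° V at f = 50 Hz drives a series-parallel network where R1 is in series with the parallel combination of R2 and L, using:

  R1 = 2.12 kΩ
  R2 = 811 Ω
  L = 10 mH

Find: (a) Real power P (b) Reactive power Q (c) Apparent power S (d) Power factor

Step 1 — Angular frequency: ω = 2π·f = 2π·50 = 314.2 rad/s.
Step 2 — Component impedances:
  R1: Z = R = 2120 Ω
  R2: Z = R = 811 Ω
  L: Z = jωL = j·314.2·0.01 = 0 + j3.142 Ω
Step 3 — Parallel branch: R2 || L = 1/(1/R2 + 1/L) = 0.01217 + j3.142 Ω.
Step 4 — Series with R1: Z_total = R1 + (R2 || L) = 2120 + j3.142 Ω = 2120∠0.1° Ω.
Step 5 — Source phasor: V = 48.4∠84.2° V = 4.891 + j48.15 V.
Step 6 — Current: I = V / Z = 0.002341 + j0.02271 A = 0.02283∠84.1° A.
Step 7 — Complex power: S = V·I* = 1.105 + j0.001637 VA.
Step 8 — Real power: P = Re(S) = 1.105 W.
Step 9 — Reactive power: Q = Im(S) = 0.001637 VAR.
Step 10 — Apparent power: |S| = 1.105 VA.
Step 11 — Power factor: PF = P/|S| = 1 (lagging).

(a) P = 1.105 W  (b) Q = 0.001637 VAR  (c) S = 1.105 VA  (d) PF = 1 (lagging)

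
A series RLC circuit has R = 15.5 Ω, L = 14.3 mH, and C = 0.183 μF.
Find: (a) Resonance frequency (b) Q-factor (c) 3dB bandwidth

Step 1 — Resonance: ω₀ = 1/√(LC) = 1/√(0.0143·1.83e-07) = 1.955e+04 rad/s.
Step 2 — f₀ = ω₀/(2π) = 3111 Hz.
Step 3 — Series Q: Q = ω₀L/R = 1.955e+04·0.0143/15.5 = 18.03.
Step 4 — Bandwidth: Δω = ω₀/Q = 1084 rad/s; BW = Δω/(2π) = 172.5 Hz.

(a) f₀ = 3111 Hz  (b) Q = 18.03  (c) BW = 172.5 Hz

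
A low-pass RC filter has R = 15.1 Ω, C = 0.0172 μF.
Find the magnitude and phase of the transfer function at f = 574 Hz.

Step 1 — Angular frequency: ω = 2π·574 = 3607 rad/s.
Step 2 — Transfer function: H(jω) = 1/(1 + jωRC).
Step 3 — Denominator: 1 + jωRC = 1 + j·3607·15.1·1.72e-08 = 1 + j0.0009367.
Step 4 — H = 1 - j0.0009367.
Step 5 — Magnitude: |H| = 1 (-0.0 dB); phase: φ = -0.1°.

|H| = 1 (-0.0 dB), φ = -0.1°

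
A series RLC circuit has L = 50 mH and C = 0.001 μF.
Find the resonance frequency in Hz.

Step 1 — Resonance condition Im(Z)=0 gives ω₀ = 1/√(LC).
Step 2 — ω₀ = 1/√(0.05·1e-09) = 1.414e+05 rad/s.
Step 3 — f₀ = ω₀/(2π) = 2.251e+04 Hz.

f₀ = 2.251e+04 Hz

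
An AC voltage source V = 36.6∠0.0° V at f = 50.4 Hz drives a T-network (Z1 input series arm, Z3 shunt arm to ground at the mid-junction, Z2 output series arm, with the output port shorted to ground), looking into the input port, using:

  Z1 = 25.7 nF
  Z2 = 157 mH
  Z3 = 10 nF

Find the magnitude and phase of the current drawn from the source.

Step 1 — Angular frequency: ω = 2π·f = 2π·50.4 = 316.7 rad/s.
Step 2 — Component impedances:
  Z1: Z = 1/(jωC) = -j/(ω·C) = 0 - j1.229e+05 Ω
  Z2: Z = jωL = j·316.7·0.157 = 0 + j49.72 Ω
  Z3: Z = 1/(jωC) = -j/(ω·C) = 0 - j3.158e+05 Ω
Step 3 — With the output port shorted to ground, the output series arm Z2 runs from the junction to ground; the shunt arm Z3 also runs from the junction to ground. They appear in parallel: Z3 || Z2 = 0 + j49.73 Ω.
Step 4 — Series with input arm Z1: Z_in = Z1 + (Z3 || Z2) = 0 - j1.228e+05 Ω = 1.228e+05∠-90.0° Ω.
Step 5 — Source phasor: V = 36.6∠0.0° V = 36.6 V.
Step 6 — Ohm's law: I = V / Z_total = (36.6) / (0 - j1.228e+05) = 0 + j0.000298 A.
Step 7 — Convert to polar: |I| = 0.000298 A, ∠I = 90.0°.

I = 0.000298∠90.0° A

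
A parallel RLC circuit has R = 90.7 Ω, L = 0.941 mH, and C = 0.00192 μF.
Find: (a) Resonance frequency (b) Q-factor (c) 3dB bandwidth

Step 1 — Resonance: ω₀ = 1/√(LC) = 1/√(0.000941·1.92e-09) = 7.44e+05 rad/s.
Step 2 — f₀ = ω₀/(2π) = 1.184e+05 Hz.
Step 3 — Parallel Q: Q = R/(ω₀L) = 90.7/(7.44e+05·0.000941) = 0.1296.
Step 4 — Bandwidth: Δω = ω₀/Q = 5.742e+06 rad/s; BW = Δω/(2π) = 9.139e+05 Hz.

(a) f₀ = 1.184e+05 Hz  (b) Q = 0.1296  (c) BW = 9.139e+05 Hz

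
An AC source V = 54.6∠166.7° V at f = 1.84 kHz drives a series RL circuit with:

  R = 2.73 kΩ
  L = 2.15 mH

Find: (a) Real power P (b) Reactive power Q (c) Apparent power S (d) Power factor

Step 1 — Angular frequency: ω = 2π·f = 2π·1840 = 1.156e+04 rad/s.
Step 2 — Component impedances:
  R: Z = R = 2730 Ω
  L: Z = jωL = j·1.156e+04·0.00215 = 0 + j24.86 Ω
Step 3 — Series combination: Z_total = R + L = 2730 + j24.86 Ω = 2730∠0.5° Ω.
Step 4 — Source phasor: V = 54.6∠166.7° V = -53.14 + j12.56 V.
Step 5 — Current: I = V / Z = -0.01942 + j0.004778 A = 0.02∠166.2° A.
Step 6 — Complex power: S = V·I* = 1.092 + j0.009942 VA.
Step 7 — Real power: P = Re(S) = 1.092 W.
Step 8 — Reactive power: Q = Im(S) = 0.009942 VAR.
Step 9 — Apparent power: |S| = 1.092 VA.
Step 10 — Power factor: PF = P/|S| = 1 (lagging).

(a) P = 1.092 W  (b) Q = 0.009942 VAR  (c) S = 1.092 VA  (d) PF = 1 (lagging)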